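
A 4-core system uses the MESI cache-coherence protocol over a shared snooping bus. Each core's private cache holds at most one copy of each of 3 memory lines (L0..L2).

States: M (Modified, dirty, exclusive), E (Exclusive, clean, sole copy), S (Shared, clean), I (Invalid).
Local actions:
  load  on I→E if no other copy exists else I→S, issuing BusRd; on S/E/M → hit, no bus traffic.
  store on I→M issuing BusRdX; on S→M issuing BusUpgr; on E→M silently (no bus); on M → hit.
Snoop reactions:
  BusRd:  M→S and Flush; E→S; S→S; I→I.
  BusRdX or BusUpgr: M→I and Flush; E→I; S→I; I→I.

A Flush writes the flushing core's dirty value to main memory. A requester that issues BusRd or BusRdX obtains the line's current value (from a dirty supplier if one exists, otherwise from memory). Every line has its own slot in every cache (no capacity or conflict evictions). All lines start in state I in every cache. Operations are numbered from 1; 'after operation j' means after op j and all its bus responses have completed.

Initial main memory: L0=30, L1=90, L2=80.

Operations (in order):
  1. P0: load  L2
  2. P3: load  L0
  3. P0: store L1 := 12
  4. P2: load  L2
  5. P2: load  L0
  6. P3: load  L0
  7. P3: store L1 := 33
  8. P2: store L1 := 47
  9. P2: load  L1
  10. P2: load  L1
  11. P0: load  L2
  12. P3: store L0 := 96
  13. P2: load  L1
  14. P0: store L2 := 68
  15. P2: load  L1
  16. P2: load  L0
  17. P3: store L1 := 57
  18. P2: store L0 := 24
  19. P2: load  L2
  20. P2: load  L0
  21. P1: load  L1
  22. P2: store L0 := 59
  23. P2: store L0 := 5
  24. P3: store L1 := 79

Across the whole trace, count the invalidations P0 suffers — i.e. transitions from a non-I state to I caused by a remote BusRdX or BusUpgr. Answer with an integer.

invalidations = 1

[1] P0: load  L2 | P0:E(80), P1:I, P2:I, P3:I | bus: BusRd
[2] P3: load  L0 | P0:I, P1:I, P2:I, P3:E(30) | bus: BusRd
[3] P0: store L1 := 12 | P0:M(12), P1:I, P2:I, P3:I | bus: BusRdX
[4] P2: load  L2 | P0:S(80), P1:I, P2:S(80), P3:I | bus: BusRd
[5] P2: load  L0 | P0:I, P1:I, P2:S(30), P3:S(30) | bus: BusRd
[6] P3: load  L0 | P0:I, P1:I, P2:S(30), P3:S(30) | bus: none
[7] P3: store L1 := 33 | P0:I, P1:I, P2:I, P3:M(33) | bus: BusRdX,Flush
[8] P2: store L1 := 47 | P0:I, P1:I, P2:M(47), P3:I | bus: BusRdX,Flush
[9] P2: load  L1 | P0:I, P1:I, P2:M(47), P3:I | bus: none
[10] P2: load  L1 | P0:I, P1:I, P2:M(47), P3:I | bus: none
[11] P0: load  L2 | P0:S(80), P1:I, P2:S(80), P3:I | bus: none
[12] P3: store L0 := 96 | P0:I, P1:I, P2:I, P3:M(96) | bus: BusUpgr
[13] P2: load  L1 | P0:I, P1:I, P2:M(47), P3:I | bus: none
[14] P0: store L2 := 68 | P0:M(68), P1:I, P2:I, P3:I | bus: BusUpgr
[15] P2: load  L1 | P0:I, P1:I, P2:M(47), P3:I | bus: none
[16] P2: load  L0 | P0:I, P1:I, P2:S(96), P3:S(96) | bus: BusRd,Flush
[17] P3: store L1 := 57 | P0:I, P1:I, P2:I, P3:M(57) | bus: BusRdX,Flush
[18] P2: store L0 := 24 | P0:I, P1:I, P2:M(24), P3:I | bus: BusUpgr
[19] P2: load  L2 | P0:S(68), P1:I, P2:S(68), P3:I | bus: BusRd,Flush
[20] P2: load  L0 | P0:I, P1:I, P2:M(24), P3:I | bus: none
[21] P1: load  L1 | P0:I, P1:S(57), P2:I, P3:S(57) | bus: BusRd,Flush
[22] P2: store L0 := 59 | P0:I, P1:I, P2:M(59), P3:I | bus: none
[23] P2: store L0 := 5 | P0:I, P1:I, P2:M(5), P3:I | bus: none
[24] P3: store L1 := 79 | P0:I, P1:I, P2:I, P3:M(79) | bus: BusUpgr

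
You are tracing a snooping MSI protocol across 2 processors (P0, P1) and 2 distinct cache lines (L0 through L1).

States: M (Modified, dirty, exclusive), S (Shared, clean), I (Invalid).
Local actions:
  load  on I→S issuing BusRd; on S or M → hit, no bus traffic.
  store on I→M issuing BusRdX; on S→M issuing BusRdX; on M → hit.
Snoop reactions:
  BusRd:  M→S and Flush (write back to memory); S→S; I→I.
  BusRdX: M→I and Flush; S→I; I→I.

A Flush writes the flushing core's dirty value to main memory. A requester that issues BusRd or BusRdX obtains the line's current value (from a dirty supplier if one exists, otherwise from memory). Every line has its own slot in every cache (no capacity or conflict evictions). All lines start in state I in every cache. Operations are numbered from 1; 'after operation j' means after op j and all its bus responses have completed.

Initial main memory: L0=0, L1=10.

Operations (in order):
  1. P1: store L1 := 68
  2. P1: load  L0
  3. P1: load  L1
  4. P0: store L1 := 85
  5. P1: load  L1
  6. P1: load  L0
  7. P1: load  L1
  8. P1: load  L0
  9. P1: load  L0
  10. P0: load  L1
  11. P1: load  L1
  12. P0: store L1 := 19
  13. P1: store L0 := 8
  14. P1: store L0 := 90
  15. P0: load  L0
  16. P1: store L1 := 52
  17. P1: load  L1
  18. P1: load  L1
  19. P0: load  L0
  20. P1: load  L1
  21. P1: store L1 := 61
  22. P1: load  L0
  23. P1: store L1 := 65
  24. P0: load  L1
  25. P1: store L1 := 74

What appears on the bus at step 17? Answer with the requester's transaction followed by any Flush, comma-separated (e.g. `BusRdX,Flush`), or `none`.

  op1 P1: store L1 := 68 → I/M on L1; bus BusRdX; mem=10
  op2 P1: load  L0 → I/S on L0; bus BusRd; mem=0
  op3 P1: load  L1 → I/M on L1; bus (none); mem=10
  op4 P0: store L1 := 85 → M/I on L1; bus BusRdX Flush; mem=68
  op5 P1: load  L1 → S/S on L1; bus BusRd Flush; mem=85
  op6 P1: load  L0 → I/S on L0; bus (none); mem=0
  op7 P1: load  L1 → S/S on L1; bus (none); mem=85
  op8 P1: load  L0 → I/S on L0; bus (none); mem=0
  op9 P1: load  L0 → I/S on L0; bus (none); mem=0
  op10 P0: load  L1 → S/S on L1; bus (none); mem=85
  op11 P1: load  L1 → S/S on L1; bus (none); mem=85
  op12 P0: store L1 := 19 → M/I on L1; bus BusRdX; mem=85
  op13 P1: store L0 := 8 → I/M on L0; bus BusRdX; mem=0
  op14 P1: store L0 := 90 → I/M on L0; bus (none); mem=0
  op15 P0: load  L0 → S/S on L0; bus BusRd Flush; mem=90
  op16 P1: store L1 := 52 → I/M on L1; bus BusRdX Flush; mem=19
  op17 P1: load  L1 → I/M on L1; bus (none); mem=19
  op18 P1: load  L1 → I/M on L1; bus (none); mem=19
  op19 P0: load  L0 → S/S on L0; bus (none); mem=90
  op20 P1: load  L1 → I/M on L1; bus (none); mem=19
  op21 P1: store L1 := 61 → I/M on L1; bus (none); mem=19
  op22 P1: load  L0 → S/S on L0; bus (none); mem=90
  op23 P1: store L1 := 65 → I/M on L1; bus (none); mem=19
  op24 P0: load  L1 → S/S on L1; bus BusRd Flush; mem=65
  op25 P1: store L1 := 74 → I/M on L1; bus BusRdX; mem=65

bus = none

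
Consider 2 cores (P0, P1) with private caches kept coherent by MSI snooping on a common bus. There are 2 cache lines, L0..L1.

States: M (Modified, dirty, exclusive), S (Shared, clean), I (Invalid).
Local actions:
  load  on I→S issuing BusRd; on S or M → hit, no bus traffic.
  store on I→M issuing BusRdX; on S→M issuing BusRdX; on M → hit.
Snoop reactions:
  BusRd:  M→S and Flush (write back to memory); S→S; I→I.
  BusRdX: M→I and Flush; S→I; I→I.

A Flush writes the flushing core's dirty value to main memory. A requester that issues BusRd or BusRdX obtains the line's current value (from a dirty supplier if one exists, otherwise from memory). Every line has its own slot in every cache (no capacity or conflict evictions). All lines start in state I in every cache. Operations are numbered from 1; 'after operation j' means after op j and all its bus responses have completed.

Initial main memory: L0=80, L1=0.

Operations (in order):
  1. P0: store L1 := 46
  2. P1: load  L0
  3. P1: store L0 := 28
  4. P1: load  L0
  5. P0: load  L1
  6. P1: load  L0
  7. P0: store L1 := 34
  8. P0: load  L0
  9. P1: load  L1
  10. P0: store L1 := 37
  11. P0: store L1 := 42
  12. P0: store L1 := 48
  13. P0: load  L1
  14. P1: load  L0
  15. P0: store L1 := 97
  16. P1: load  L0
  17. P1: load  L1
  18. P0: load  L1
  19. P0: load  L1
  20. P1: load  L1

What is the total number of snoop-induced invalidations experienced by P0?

[1] P0: store L1 := 46 | P0:M(46), P1:I | bus: BusRdX
[2] P1: load  L0 | P0:I, P1:S(80) | bus: BusRd
[3] P1: store L0 := 28 | P0:I, P1:M(28) | bus: BusRdX
[4] P1: load  L0 | P0:I, P1:M(28) | bus: none
[5] P0: load  L1 | P0:M(46), P1:I | bus: none
[6] P1: load  L0 | P0:I, P1:M(28) | bus: none
[7] P0: store L1 := 34 | P0:M(34), P1:I | bus: none
[8] P0: load  L0 | P0:S(28), P1:S(28) | bus: BusRd,Flush
[9] P1: load  L1 | P0:S(34), P1:S(34) | bus: BusRd,Flush
[10] P0: store L1 := 37 | P0:M(37), P1:I | bus: BusRdX
[11] P0: store L1 := 42 | P0:M(42), P1:I | bus: none
[12] P0: store L1 := 48 | P0:M(48), P1:I | bus: none
[13] P0: load  L1 | P0:M(48), P1:I | bus: none
[14] P1: load  L0 | P0:S(28), P1:S(28) | bus: none
[15] P0: store L1 := 97 | P0:M(97), P1:I | bus: none
[16] P1: load  L0 | P0:S(28), P1:S(28) | bus: none
[17] P1: load  L1 | P0:S(97), P1:S(97) | bus: BusRd,Flush
[18] P0: load  L1 | P0:S(97), P1:S(97) | bus: none
[19] P0: load  L1 | P0:S(97), P1:S(97) | bus: none
[20] P1: load  L1 | P0:S(97), P1:S(97) | bus: none

invalidations = 0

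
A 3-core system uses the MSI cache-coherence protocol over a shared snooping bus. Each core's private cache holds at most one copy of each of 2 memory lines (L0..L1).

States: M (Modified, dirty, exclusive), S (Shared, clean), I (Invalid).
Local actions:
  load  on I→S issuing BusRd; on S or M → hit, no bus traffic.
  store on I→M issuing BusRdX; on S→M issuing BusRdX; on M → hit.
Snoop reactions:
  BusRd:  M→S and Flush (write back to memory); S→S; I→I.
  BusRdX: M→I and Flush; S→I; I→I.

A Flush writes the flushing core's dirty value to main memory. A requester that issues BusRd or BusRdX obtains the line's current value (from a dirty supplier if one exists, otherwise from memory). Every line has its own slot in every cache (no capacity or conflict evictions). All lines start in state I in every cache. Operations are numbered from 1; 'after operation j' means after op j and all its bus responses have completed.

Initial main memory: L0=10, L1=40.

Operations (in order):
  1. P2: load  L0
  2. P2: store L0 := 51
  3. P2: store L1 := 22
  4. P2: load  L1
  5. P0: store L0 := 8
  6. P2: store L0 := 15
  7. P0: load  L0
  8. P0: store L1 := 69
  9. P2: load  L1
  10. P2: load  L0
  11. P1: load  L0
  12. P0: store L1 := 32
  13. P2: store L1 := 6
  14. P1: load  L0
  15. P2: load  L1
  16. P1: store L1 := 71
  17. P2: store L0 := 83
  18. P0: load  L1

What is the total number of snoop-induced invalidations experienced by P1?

  op1 P2: load  L0 → I/I/S on L0; bus BusRd; mem=10
  op2 P2: store L0 := 51 → I/I/M on L0; bus BusRdX; mem=10
  op3 P2: store L1 := 22 → I/I/M on L1; bus BusRdX; mem=40
  op4 P2: load  L1 → I/I/M on L1; bus (none); mem=40
  op5 P0: store L0 := 8 → M/I/I on L0; bus BusRdX Flush; mem=51
  op6 P2: store L0 := 15 → I/I/M on L0; bus BusRdX Flush; mem=8
  op7 P0: load  L0 → S/I/S on L0; bus BusRd Flush; mem=15
  op8 P0: store L1 := 69 → M/I/I on L1; bus BusRdX Flush; mem=22
  op9 P2: load  L1 → S/I/S on L1; bus BusRd Flush; mem=69
  op10 P2: load  L0 → S/I/S on L0; bus (none); mem=15
  op11 P1: load  L0 → S/S/S on L0; bus BusRd; mem=15
  op12 P0: store L1 := 32 → M/I/I on L1; bus BusRdX; mem=69
  op13 P2: store L1 := 6 → I/I/M on L1; bus BusRdX Flush; mem=32
  op14 P1: load  L0 → S/S/S on L0; bus (none); mem=15
  op15 P2: load  L1 → I/I/M on L1; bus (none); mem=32
  op16 P1: store L1 := 71 → I/M/I on L1; bus BusRdX Flush; mem=6
  op17 P2: store L0 := 83 → I/I/M on L0; bus BusRdX; mem=15
  op18 P0: load  L1 → S/S/I on L1; bus BusRd Flush; mem=71

invalidations = 1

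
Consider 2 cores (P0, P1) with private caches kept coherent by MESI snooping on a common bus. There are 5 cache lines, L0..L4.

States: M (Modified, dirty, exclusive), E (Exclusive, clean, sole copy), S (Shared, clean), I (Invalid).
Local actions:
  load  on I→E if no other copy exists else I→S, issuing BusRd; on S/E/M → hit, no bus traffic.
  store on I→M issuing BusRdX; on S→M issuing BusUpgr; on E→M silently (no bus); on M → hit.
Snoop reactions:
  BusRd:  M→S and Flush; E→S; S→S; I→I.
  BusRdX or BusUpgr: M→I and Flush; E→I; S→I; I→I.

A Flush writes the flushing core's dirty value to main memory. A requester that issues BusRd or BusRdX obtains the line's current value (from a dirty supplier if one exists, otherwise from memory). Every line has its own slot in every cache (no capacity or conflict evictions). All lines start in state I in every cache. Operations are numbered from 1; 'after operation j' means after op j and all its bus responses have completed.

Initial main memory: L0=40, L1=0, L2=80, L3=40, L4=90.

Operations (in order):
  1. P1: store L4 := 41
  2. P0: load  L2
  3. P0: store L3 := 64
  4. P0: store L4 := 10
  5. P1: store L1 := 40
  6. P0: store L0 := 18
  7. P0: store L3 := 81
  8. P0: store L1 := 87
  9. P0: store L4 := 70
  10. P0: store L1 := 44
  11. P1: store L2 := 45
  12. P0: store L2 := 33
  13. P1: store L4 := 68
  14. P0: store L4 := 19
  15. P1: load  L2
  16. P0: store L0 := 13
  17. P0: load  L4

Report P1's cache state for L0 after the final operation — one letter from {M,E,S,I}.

state = I

step 1: P1: store L4 := 41  ⟶  IM  (L4)  txn=BusRdX  M[L4]=90
step 2: P0: load  L2  ⟶  EI  (L2)  txn=BusRd  M[L2]=80
step 3: P0: store L3 := 64  ⟶  MI  (L3)  txn=BusRdX  M[L3]=40
step 4: P0: store L4 := 10  ⟶  MI  (L4)  txn=BusRdX+Flush  M[L4]=41
step 5: P1: store L1 := 40  ⟶  IM  (L1)  txn=BusRdX  M[L1]=0
step 6: P0: store L0 := 18  ⟶  MI  (L0)  txn=BusRdX  M[L0]=40
step 7: P0: store L3 := 81  ⟶  MI  (L3)  txn=∅  M[L3]=40
step 8: P0: store L1 := 87  ⟶  MI  (L1)  txn=BusRdX+Flush  M[L1]=40
step 9: P0: store L4 := 70  ⟶  MI  (L4)  txn=∅  M[L4]=41
step 10: P0: store L1 := 44  ⟶  MI  (L1)  txn=∅  M[L1]=40
step 11: P1: store L2 := 45  ⟶  IM  (L2)  txn=BusRdX  M[L2]=80
step 12: P0: store L2 := 33  ⟶  MI  (L2)  txn=BusRdX+Flush  M[L2]=45
step 13: P1: store L4 := 68  ⟶  IM  (L4)  txn=BusRdX+Flush  M[L4]=70
step 14: P0: store L4 := 19  ⟶  MI  (L4)  txn=BusRdX+Flush  M[L4]=68
step 15: P1: load  L2  ⟶  SS  (L2)  txn=BusRd+Flush  M[L2]=33
step 16: P0: store L0 := 13  ⟶  MI  (L0)  txn=∅  M[L0]=40
step 17: P0: load  L4  ⟶  MI  (L4)  txn=∅  M[L4]=68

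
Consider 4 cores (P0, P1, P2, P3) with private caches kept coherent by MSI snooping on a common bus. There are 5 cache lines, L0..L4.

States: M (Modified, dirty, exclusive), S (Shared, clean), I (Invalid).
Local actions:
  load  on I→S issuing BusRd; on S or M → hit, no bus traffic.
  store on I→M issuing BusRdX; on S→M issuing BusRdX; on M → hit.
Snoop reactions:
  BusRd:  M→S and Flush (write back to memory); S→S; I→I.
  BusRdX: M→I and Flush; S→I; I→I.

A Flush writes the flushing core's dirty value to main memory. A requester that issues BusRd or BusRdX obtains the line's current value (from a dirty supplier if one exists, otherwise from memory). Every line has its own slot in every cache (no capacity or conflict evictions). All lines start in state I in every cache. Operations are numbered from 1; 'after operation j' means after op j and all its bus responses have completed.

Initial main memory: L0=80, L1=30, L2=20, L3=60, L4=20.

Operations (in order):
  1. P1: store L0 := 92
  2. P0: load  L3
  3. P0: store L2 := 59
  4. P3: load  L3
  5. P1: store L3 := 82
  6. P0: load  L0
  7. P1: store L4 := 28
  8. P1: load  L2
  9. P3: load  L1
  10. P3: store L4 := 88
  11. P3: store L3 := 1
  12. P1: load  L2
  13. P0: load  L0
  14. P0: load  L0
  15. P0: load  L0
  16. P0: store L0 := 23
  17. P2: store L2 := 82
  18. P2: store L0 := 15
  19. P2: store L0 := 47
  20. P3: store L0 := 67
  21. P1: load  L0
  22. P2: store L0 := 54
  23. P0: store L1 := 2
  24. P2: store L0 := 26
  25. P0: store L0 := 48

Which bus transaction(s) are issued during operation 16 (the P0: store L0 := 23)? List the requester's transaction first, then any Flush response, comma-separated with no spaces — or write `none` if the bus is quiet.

bus = BusRdX

step 1: P1: store L0 := 92  ⟶  IMII  (L0)  txn=BusRdX  M[L0]=80
step 2: P0: load  L3  ⟶  SIII  (L3)  txn=BusRd  M[L3]=60
step 3: P0: store L2 := 59  ⟶  MIII  (L2)  txn=BusRdX  M[L2]=20
step 4: P3: load  L3  ⟶  SIIS  (L3)  txn=BusRd  M[L3]=60
step 5: P1: store L3 := 82  ⟶  IMII  (L3)  txn=BusRdX  M[L3]=60
step 6: P0: load  L0  ⟶  SSII  (L0)  txn=BusRd+Flush  M[L0]=92
step 7: P1: store L4 := 28  ⟶  IMII  (L4)  txn=BusRdX  M[L4]=20
step 8: P1: load  L2  ⟶  SSII  (L2)  txn=BusRd+Flush  M[L2]=59
step 9: P3: load  L1  ⟶  IIIS  (L1)  txn=BusRd  M[L1]=30
step 10: P3: store L4 := 88  ⟶  IIIM  (L4)  txn=BusRdX+Flush  M[L4]=28
step 11: P3: store L3 := 1  ⟶  IIIM  (L3)  txn=BusRdX+Flush  M[L3]=82
step 12: P1: load  L2  ⟶  SSII  (L2)  txn=∅  M[L2]=59
step 13: P0: load  L0  ⟶  SSII  (L0)  txn=∅  M[L0]=92
step 14: P0: load  L0  ⟶  SSII  (L0)  txn=∅  M[L0]=92
step 15: P0: load  L0  ⟶  SSII  (L0)  txn=∅  M[L0]=92
step 16: P0: store L0 := 23  ⟶  MIII  (L0)  txn=BusRdX  M[L0]=92
step 17: P2: store L2 := 82  ⟶  IIMI  (L2)  txn=BusRdX  M[L2]=59
step 18: P2: store L0 := 15  ⟶  IIMI  (L0)  txn=BusRdX+Flush  M[L0]=23
step 19: P2: store L0 := 47  ⟶  IIMI  (L0)  txn=∅  M[L0]=23
step 20: P3: store L0 := 67  ⟶  IIIM  (L0)  txn=BusRdX+Flush  M[L0]=47
step 21: P1: load  L0  ⟶  ISIS  (L0)  txn=BusRd+Flush  M[L0]=67
step 22: P2: store L0 := 54  ⟶  IIMI  (L0)  txn=BusRdX  M[L0]=67
step 23: P0: store L1 := 2  ⟶  MIII  (L1)  txn=BusRdX  M[L1]=30
step 24: P2: store L0 := 26  ⟶  IIMI  (L0)  txn=∅  M[L0]=67
step 25: P0: store L0 := 48  ⟶  MIII  (L0)  txn=BusRdX+Flush  M[L0]=26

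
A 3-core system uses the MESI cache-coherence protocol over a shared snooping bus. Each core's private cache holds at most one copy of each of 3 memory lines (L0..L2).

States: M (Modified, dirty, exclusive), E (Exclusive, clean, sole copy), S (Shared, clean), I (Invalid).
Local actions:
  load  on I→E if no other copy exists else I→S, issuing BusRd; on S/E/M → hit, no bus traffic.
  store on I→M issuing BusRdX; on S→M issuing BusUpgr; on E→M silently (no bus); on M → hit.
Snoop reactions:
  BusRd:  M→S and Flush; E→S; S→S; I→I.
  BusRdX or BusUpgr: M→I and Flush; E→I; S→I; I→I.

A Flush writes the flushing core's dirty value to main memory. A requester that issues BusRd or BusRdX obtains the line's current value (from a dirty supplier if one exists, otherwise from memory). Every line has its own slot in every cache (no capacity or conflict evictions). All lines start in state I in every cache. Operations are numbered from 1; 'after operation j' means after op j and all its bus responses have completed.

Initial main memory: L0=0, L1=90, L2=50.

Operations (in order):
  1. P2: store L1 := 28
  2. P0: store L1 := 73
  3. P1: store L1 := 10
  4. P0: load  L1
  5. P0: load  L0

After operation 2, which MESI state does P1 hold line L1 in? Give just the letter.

step 1: P2: store L1 := 28  ⟶  IIM  (L1)  txn=BusRdX  M[L1]=90
step 2: P0: store L1 := 73  ⟶  MII  (L1)  txn=BusRdX+Flush  M[L1]=28
step 3: P1: store L1 := 10  ⟶  IMI  (L1)  txn=BusRdX+Flush  M[L1]=73
step 4: P0: load  L1  ⟶  SSI  (L1)  txn=BusRd+Flush  M[L1]=10
step 5: P0: load  L0  ⟶  EII  (L0)  txn=BusRd  M[L0]=0

state = I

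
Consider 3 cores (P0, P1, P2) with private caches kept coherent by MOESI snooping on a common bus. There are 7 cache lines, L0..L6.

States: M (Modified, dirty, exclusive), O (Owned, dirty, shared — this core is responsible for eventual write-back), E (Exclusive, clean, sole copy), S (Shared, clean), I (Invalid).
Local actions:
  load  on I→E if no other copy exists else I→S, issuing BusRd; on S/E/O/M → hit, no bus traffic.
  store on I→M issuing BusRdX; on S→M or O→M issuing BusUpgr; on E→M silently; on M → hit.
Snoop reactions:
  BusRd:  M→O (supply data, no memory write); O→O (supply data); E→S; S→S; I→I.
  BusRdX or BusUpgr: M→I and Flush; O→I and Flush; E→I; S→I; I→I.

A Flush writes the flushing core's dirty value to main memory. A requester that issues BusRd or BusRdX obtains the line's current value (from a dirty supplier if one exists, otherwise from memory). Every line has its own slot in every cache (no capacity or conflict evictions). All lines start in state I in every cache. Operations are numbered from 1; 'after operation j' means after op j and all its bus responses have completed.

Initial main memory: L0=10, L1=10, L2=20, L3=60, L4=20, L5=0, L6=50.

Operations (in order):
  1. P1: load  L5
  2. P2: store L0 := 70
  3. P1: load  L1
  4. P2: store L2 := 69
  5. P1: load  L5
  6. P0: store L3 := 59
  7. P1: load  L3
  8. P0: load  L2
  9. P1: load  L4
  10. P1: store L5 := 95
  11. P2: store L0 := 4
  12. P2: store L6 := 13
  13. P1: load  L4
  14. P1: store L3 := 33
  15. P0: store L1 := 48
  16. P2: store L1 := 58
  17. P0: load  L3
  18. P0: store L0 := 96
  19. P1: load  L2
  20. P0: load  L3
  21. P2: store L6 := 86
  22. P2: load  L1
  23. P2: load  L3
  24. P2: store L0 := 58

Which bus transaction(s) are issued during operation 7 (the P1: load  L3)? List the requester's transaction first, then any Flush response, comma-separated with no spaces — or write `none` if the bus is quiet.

bus = BusRd

[1] P1: load  L5 | P0:I, P1:E(0), P2:I | bus: BusRd
[2] P2: store L0 := 70 | P0:I, P1:I, P2:M(70) | bus: BusRdX
[3] P1: load  L1 | P0:I, P1:E(10), P2:I | bus: BusRd
[4] P2: store L2 := 69 | P0:I, P1:I, P2:M(69) | bus: BusRdX
[5] P1: load  L5 | P0:I, P1:E(0), P2:I | bus: none
[6] P0: store L3 := 59 | P0:M(59), P1:I, P2:I | bus: BusRdX
[7] P1: load  L3 | P0:O(59), P1:S(59), P2:I | bus: BusRd
[8] P0: load  L2 | P0:S(69), P1:I, P2:O(69) | bus: BusRd
[9] P1: load  L4 | P0:I, P1:E(20), P2:I | bus: BusRd
[10] P1: store L5 := 95 | P0:I, P1:M(95), P2:I | bus: none
[11] P2: store L0 := 4 | P0:I, P1:I, P2:M(4) | bus: none
[12] P2: store L6 := 13 | P0:I, P1:I, P2:M(13) | bus: BusRdX
[13] P1: load  L4 | P0:I, P1:E(20), P2:I | bus: none
[14] P1: store L3 := 33 | P0:I, P1:M(33), P2:I | bus: BusUpgr,Flush
[15] P0: store L1 := 48 | P0:M(48), P1:I, P2:I | bus: BusRdX
[16] P2: store L1 := 58 | P0:I, P1:I, P2:M(58) | bus: BusRdX,Flush
[17] P0: load  L3 | P0:S(33), P1:O(33), P2:I | bus: BusRd
[18] P0: store L0 := 96 | P0:M(96), P1:I, P2:I | bus: BusRdX,Flush
[19] P1: load  L2 | P0:S(69), P1:S(69), P2:O(69) | bus: BusRd
[20] P0: load  L3 | P0:S(33), P1:O(33), P2:I | bus: none
[21] P2: store L6 := 86 | P0:I, P1:I, P2:M(86) | bus: none
[22] P2: load  L1 | P0:I, P1:I, P2:M(58) | bus: none
[23] P2: load  L3 | P0:S(33), P1:O(33), P2:S(33) | bus: BusRd
[24] P2: store L0 := 58 | P0:I, P1:I, P2:M(58) | bus: BusRdX,Flush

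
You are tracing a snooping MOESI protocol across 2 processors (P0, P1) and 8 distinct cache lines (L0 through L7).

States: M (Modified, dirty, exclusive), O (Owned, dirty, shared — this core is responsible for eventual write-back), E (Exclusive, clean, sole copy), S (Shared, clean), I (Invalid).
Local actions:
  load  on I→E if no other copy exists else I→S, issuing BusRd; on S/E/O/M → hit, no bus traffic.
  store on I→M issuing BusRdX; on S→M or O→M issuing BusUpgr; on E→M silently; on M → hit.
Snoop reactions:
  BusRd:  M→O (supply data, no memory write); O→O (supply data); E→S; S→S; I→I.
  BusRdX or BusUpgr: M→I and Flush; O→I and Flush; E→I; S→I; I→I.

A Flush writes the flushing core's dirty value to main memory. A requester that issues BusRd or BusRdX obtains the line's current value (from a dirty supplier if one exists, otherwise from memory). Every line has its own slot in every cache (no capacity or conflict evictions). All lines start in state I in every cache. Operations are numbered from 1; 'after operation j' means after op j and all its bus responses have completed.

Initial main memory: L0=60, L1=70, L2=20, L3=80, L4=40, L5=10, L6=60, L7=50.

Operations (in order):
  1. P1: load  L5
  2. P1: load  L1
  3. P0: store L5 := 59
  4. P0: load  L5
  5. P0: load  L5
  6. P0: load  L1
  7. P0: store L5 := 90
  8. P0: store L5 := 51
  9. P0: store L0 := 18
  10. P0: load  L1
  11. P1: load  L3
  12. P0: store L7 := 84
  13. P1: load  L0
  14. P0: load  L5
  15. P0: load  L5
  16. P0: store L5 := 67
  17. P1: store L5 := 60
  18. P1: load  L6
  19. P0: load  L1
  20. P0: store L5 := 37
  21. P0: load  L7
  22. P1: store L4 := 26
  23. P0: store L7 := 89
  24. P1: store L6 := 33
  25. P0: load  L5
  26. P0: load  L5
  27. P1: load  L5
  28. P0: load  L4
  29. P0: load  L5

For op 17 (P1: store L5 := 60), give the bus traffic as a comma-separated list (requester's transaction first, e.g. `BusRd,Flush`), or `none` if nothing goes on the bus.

  op1 P1: load  L5 → I/E on L5; bus BusRd; mem=10
  op2 P1: load  L1 → I/E on L1; bus BusRd; mem=70
  op3 P0: store L5 := 59 → M/I on L5; bus BusRdX; mem=10
  op4 P0: load  L5 → M/I on L5; bus (none); mem=10
  op5 P0: load  L5 → M/I on L5; bus (none); mem=10
  op6 P0: load  L1 → S/S on L1; bus BusRd; mem=70
  op7 P0: store L5 := 90 → M/I on L5; bus (none); mem=10
  op8 P0: store L5 := 51 → M/I on L5; bus (none); mem=10
  op9 P0: store L0 := 18 → M/I on L0; bus BusRdX; mem=60
  op10 P0: load  L1 → S/S on L1; bus (none); mem=70
  op11 P1: load  L3 → I/E on L3; bus BusRd; mem=80
  op12 P0: store L7 := 84 → M/I on L7; bus BusRdX; mem=50
  op13 P1: load  L0 → O/S on L0; bus BusRd; mem=60
  op14 P0: load  L5 → M/I on L5; bus (none); mem=10
  op15 P0: load  L5 → M/I on L5; bus (none); mem=10
  op16 P0: store L5 := 67 → M/I on L5; bus (none); mem=10
  op17 P1: store L5 := 60 → I/M on L5; bus BusRdX Flush; mem=67
  op18 P1: load  L6 → I/E on L6; bus BusRd; mem=60
  op19 P0: load  L1 → S/S on L1; bus (none); mem=70
  op20 P0: store L5 := 37 → M/I on L5; bus BusRdX Flush; mem=60
  op21 P0: load  L7 → M/I on L7; bus (none); mem=50
  op22 P1: store L4 := 26 → I/M on L4; bus BusRdX; mem=40
  op23 P0: store L7 := 89 → M/I on L7; bus (none); mem=50
  op24 P1: store L6 := 33 → I/M on L6; bus (none); mem=60
  op25 P0: load  L5 → M/I on L5; bus (none); mem=60
  op26 P0: load  L5 → M/I on L5; bus (none); mem=60
  op27 P1: load  L5 → O/S on L5; bus BusRd; mem=60
  op28 P0: load  L4 → S/O on L4; bus BusRd; mem=40
  op29 P0: load  L5 → O/S on L5; bus (none); mem=60

bus = BusRdX,Flush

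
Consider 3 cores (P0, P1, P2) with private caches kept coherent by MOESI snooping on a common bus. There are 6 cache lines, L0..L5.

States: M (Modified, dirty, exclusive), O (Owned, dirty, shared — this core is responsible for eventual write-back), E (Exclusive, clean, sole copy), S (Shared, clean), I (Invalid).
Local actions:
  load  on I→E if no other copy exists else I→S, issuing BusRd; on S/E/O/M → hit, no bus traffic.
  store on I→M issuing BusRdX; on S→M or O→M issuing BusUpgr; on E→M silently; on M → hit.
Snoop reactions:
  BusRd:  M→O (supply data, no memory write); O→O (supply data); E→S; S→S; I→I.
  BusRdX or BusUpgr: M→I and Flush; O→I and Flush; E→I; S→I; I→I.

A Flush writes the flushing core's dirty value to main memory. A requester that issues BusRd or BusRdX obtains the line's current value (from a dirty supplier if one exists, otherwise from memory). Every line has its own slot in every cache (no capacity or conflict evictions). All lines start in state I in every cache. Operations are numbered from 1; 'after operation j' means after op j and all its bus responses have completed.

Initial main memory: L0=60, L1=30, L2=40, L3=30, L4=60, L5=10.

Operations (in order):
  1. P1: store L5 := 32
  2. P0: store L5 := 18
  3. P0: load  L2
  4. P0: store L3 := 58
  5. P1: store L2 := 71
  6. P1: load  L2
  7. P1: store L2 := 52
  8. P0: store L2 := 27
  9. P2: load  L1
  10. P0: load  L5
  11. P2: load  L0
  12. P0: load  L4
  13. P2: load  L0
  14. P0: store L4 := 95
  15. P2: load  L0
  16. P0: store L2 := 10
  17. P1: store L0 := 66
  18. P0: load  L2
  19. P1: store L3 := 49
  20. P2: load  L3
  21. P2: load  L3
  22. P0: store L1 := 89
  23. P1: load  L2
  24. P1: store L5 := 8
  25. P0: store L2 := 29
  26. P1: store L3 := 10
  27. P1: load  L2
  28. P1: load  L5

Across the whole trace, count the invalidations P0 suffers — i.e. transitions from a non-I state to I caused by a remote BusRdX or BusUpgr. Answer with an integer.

invalidations = 3

step 1: P1: store L5 := 32  ⟶  IMI  (L5)  txn=BusRdX  M[L5]=10
step 2: P0: store L5 := 18  ⟶  MII  (L5)  txn=BusRdX+Flush  M[L5]=32
step 3: P0: load  L2  ⟶  EII  (L2)  txn=BusRd  M[L2]=40
step 4: P0: store L3 := 58  ⟶  MII  (L3)  txn=BusRdX  M[L3]=30
step 5: P1: store L2 := 71  ⟶  IMI  (L2)  txn=BusRdX  M[L2]=40
step 6: P1: load  L2  ⟶  IMI  (L2)  txn=∅  M[L2]=40
step 7: P1: store L2 := 52  ⟶  IMI  (L2)  txn=∅  M[L2]=40
step 8: P0: store L2 := 27  ⟶  MII  (L2)  txn=BusRdX+Flush  M[L2]=52
step 9: P2: load  L1  ⟶  IIE  (L1)  txn=BusRd  M[L1]=30
step 10: P0: load  L5  ⟶  MII  (L5)  txn=∅  M[L5]=32
step 11: P2: load  L0  ⟶  IIE  (L0)  txn=BusRd  M[L0]=60
step 12: P0: load  L4  ⟶  EII  (L4)  txn=BusRd  M[L4]=60
step 13: P2: load  L0  ⟶  IIE  (L0)  txn=∅  M[L0]=60
step 14: P0: store L4 := 95  ⟶  MII  (L4)  txn=∅  M[L4]=60
step 15: P2: load  L0  ⟶  IIE  (L0)  txn=∅  M[L0]=60
step 16: P0: store L2 := 10  ⟶  MII  (L2)  txn=∅  M[L2]=52
step 17: P1: store L0 := 66  ⟶  IMI  (L0)  txn=BusRdX  M[L0]=60
step 18: P0: load  L2  ⟶  MII  (L2)  txn=∅  M[L2]=52
step 19: P1: store L3 := 49  ⟶  IMI  (L3)  txn=BusRdX+Flush  M[L3]=58
step 20: P2: load  L3  ⟶  IOS  (L3)  txn=BusRd  M[L3]=58
step 21: P2: load  L3  ⟶  IOS  (L3)  txn=∅  M[L3]=58
step 22: P0: store L1 := 89  ⟶  MII  (L1)  txn=BusRdX  M[L1]=30
step 23: P1: load  L2  ⟶  OSI  (L2)  txn=BusRd  M[L2]=52
step 24: P1: store L5 := 8  ⟶  IMI  (L5)  txn=BusRdX+Flush  M[L5]=18
step 25: P0: store L2 := 29  ⟶  MII  (L2)  txn=BusUpgr  M[L2]=52
step 26: P1: store L3 := 10  ⟶  IMI  (L3)  txn=BusUpgr  M[L3]=58
step 27: P1: load  L2  ⟶  OSI  (L2)  txn=BusRd  M[L2]=52
step 28: P1: load  L5  ⟶  IMI  (L5)  txn=∅  M[L5]=18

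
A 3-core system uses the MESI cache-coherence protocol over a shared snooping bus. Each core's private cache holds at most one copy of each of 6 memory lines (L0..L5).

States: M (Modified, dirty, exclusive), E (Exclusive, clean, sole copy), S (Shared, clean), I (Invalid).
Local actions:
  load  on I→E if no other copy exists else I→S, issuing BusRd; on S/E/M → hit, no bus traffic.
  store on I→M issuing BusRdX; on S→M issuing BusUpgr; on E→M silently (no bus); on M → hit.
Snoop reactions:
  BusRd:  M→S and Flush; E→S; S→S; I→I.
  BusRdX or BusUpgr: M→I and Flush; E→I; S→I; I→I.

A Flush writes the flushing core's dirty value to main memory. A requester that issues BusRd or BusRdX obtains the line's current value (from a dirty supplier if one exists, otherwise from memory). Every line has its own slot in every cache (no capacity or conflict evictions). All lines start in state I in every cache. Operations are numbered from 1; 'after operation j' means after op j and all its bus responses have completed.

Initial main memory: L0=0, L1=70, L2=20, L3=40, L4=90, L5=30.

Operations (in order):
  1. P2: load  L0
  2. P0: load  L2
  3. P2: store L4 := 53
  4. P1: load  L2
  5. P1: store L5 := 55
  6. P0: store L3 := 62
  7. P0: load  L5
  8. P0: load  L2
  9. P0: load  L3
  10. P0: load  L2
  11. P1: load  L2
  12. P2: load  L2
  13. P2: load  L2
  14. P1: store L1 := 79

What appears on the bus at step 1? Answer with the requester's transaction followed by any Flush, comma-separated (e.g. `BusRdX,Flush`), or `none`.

bus = BusRd

step 1: P2: load  L0  ⟶  IIE  (L0)  txn=BusRd  M[L0]=0
step 2: P0: load  L2  ⟶  EII  (L2)  txn=BusRd  M[L2]=20
step 3: P2: store L4 := 53  ⟶  IIM  (L4)  txn=BusRdX  M[L4]=90
step 4: P1: load  L2  ⟶  SSI  (L2)  txn=BusRd  M[L2]=20
step 5: P1: store L5 := 55  ⟶  IMI  (L5)  txn=BusRdX  M[L5]=30
step 6: P0: store L3 := 62  ⟶  MII  (L3)  txn=BusRdX  M[L3]=40
step 7: P0: load  L5  ⟶  SSI  (L5)  txn=BusRd+Flush  M[L5]=55
step 8: P0: load  L2  ⟶  SSI  (L2)  txn=∅  M[L2]=20
step 9: P0: load  L3  ⟶  MII  (L3)  txn=∅  M[L3]=40
step 10: P0: load  L2  ⟶  SSI  (L2)  txn=∅  M[L2]=20
step 11: P1: load  L2  ⟶  SSI  (L2)  txn=∅  M[L2]=20
step 12: P2: load  L2  ⟶  SSS  (L2)  txn=BusRd  M[L2]=20
step 13: P2: load  L2  ⟶  SSS  (L2)  txn=∅  M[L2]=20
step 14: P1: store L1 := 79  ⟶  IMI  (L1)  txn=BusRdX  M[L1]=70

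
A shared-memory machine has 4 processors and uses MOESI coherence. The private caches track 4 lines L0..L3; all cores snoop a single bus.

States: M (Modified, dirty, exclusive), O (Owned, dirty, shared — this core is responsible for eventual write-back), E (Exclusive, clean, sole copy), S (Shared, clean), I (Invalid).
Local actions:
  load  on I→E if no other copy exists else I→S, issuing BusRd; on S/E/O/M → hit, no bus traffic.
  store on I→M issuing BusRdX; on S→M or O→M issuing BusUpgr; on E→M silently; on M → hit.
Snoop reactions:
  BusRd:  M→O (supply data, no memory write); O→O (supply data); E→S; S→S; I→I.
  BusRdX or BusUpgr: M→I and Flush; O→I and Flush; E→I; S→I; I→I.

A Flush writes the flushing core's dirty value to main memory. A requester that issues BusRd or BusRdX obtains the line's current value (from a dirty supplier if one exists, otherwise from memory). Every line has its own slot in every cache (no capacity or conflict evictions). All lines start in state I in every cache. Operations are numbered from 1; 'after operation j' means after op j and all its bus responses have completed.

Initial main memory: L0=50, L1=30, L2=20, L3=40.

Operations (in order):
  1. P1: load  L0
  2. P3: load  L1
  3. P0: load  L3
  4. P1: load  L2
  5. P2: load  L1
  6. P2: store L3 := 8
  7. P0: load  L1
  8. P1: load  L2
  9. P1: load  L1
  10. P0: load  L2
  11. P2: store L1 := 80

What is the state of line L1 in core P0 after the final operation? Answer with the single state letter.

state = I

step 1: P1: load  L0  ⟶  IEII  (L0)  txn=BusRd  M[L0]=50
step 2: P3: load  L1  ⟶  IIIE  (L1)  txn=BusRd  M[L1]=30
step 3: P0: load  L3  ⟶  EIII  (L3)  txn=BusRd  M[L3]=40
step 4: P1: load  L2  ⟶  IEII  (L2)  txn=BusRd  M[L2]=20
step 5: P2: load  L1  ⟶  IISS  (L1)  txn=BusRd  M[L1]=30
step 6: P2: store L3 := 8  ⟶  IIMI  (L3)  txn=BusRdX  M[L3]=40
step 7: P0: load  L1  ⟶  SISS  (L1)  txn=BusRd  M[L1]=30
step 8: P1: load  L2  ⟶  IEII  (L2)  txn=∅  M[L2]=20
step 9: P1: load  L1  ⟶  SSSS  (L1)  txn=BusRd  M[L1]=30
step 10: P0: load  L2  ⟶  SSII  (L2)  txn=BusRd  M[L2]=20
step 11: P2: store L1 := 80  ⟶  IIMI  (L1)  txn=BusUpgr  M[L1]=30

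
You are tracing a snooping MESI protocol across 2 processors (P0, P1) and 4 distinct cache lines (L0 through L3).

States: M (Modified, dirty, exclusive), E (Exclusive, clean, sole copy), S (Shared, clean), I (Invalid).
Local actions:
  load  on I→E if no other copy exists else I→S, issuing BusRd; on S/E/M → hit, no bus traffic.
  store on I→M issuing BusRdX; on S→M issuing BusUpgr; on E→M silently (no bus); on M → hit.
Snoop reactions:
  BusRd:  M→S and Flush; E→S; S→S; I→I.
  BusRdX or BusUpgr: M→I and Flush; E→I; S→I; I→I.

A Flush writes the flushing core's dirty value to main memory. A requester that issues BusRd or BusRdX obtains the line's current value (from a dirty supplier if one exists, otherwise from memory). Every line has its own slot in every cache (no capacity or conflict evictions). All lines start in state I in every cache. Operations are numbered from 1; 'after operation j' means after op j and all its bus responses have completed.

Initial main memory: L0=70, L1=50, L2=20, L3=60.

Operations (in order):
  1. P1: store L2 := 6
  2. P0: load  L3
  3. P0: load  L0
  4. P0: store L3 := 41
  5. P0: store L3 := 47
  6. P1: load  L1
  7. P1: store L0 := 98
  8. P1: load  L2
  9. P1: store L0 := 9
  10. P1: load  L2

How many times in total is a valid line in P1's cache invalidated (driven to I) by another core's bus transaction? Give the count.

  op1 P1: store L2 := 6 → I/M on L2; bus BusRdX; mem=20
  op2 P0: load  L3 → E/I on L3; bus BusRd; mem=60
  op3 P0: load  L0 → E/I on L0; bus BusRd; mem=70
  op4 P0: store L3 := 41 → M/I on L3; bus (none); mem=60
  op5 P0: store L3 := 47 → M/I on L3; bus (none); mem=60
  op6 P1: load  L1 → I/E on L1; bus BusRd; mem=50
  op7 P1: store L0 := 98 → I/M on L0; bus BusRdX; mem=70
  op8 P1: load  L2 → I/M on L2; bus (none); mem=20
  op9 P1: store L0 := 9 → I/M on L0; bus (none); mem=70
  op10 P1: load  L2 → I/M on L2; bus (none); mem=20

invalidations = 0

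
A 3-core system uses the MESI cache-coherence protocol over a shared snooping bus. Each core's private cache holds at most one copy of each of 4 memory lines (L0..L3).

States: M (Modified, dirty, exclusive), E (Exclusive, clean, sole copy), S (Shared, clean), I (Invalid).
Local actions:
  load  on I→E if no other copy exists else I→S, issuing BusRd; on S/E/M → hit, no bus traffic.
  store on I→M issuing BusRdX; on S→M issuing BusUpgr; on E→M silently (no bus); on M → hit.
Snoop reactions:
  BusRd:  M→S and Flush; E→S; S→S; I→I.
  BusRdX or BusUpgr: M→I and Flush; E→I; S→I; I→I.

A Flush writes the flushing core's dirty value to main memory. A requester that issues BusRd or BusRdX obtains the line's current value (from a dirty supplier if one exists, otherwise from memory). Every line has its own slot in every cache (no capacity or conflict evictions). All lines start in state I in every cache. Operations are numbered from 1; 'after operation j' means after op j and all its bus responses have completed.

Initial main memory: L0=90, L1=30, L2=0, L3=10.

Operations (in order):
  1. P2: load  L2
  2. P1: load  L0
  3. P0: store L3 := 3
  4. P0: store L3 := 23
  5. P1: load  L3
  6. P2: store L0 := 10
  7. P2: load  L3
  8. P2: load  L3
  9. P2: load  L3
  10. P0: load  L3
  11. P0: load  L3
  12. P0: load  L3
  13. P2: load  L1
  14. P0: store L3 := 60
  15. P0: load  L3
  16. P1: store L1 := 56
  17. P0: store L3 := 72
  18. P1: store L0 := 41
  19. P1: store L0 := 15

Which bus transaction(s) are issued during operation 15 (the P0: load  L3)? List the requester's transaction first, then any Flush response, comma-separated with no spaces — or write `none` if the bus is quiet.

step 1: P2: load  L2  ⟶  IIE  (L2)  txn=BusRd  M[L2]=0
step 2: P1: load  L0  ⟶  IEI  (L0)  txn=BusRd  M[L0]=90
step 3: P0: store L3 := 3  ⟶  MII  (L3)  txn=BusRdX  M[L3]=10
step 4: P0: store L3 := 23  ⟶  MII  (L3)  txn=∅  M[L3]=10
step 5: P1: load  L3  ⟶  SSI  (L3)  txn=BusRd+Flush  M[L3]=23
step 6: P2: store L0 := 10  ⟶  IIM  (L0)  txn=BusRdX  M[L0]=90
step 7: P2: load  L3  ⟶  SSS  (L3)  txn=BusRd  M[L3]=23
step 8: P2: load  L3  ⟶  SSS  (L3)  txn=∅  M[L3]=23
step 9: P2: load  L3  ⟶  SSS  (L3)  txn=∅  M[L3]=23
step 10: P0: load  L3  ⟶  SSS  (L3)  txn=∅  M[L3]=23
step 11: P0: load  L3  ⟶  SSS  (L3)  txn=∅  M[L3]=23
step 12: P0: load  L3  ⟶  SSS  (L3)  txn=∅  M[L3]=23
step 13: P2: load  L1  ⟶  IIE  (L1)  txn=BusRd  M[L1]=30
step 14: P0: store L3 := 60  ⟶  MII  (L3)  txn=BusUpgr  M[L3]=23
step 15: P0: load  L3  ⟶  MII  (L3)  txn=∅  M[L3]=23
step 16: P1: store L1 := 56  ⟶  IMI  (L1)  txn=BusRdX  M[L1]=30
step 17: P0: store L3 := 72  ⟶  MII  (L3)  txn=∅  M[L3]=23
step 18: P1: store L0 := 41  ⟶  IMI  (L0)  txn=BusRdX+Flush  M[L0]=10
step 19: P1: store L0 := 15  ⟶  IMI  (L0)  txn=∅  M[L0]=10

bus = none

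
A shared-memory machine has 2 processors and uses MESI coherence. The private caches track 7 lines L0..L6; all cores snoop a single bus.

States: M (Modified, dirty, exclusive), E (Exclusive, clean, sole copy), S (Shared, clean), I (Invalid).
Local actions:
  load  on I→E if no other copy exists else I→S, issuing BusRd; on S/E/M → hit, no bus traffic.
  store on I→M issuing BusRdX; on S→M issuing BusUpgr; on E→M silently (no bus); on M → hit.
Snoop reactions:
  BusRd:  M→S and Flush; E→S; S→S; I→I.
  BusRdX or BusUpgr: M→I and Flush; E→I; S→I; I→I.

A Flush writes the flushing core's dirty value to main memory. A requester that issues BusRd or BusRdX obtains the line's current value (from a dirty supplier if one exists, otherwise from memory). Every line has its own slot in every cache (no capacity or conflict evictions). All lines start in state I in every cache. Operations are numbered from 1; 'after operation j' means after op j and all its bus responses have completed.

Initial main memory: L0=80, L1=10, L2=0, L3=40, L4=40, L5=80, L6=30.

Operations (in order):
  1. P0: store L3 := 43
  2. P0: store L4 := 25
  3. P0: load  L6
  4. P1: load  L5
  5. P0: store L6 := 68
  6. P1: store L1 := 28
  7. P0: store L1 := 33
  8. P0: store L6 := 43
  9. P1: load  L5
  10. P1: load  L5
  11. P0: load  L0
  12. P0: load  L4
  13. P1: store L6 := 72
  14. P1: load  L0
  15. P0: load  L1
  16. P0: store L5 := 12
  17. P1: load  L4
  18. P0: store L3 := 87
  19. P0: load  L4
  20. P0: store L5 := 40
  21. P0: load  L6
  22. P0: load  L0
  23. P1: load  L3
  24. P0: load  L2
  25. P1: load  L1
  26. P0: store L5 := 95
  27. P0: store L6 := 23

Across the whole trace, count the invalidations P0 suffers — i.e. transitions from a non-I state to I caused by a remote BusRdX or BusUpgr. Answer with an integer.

invalidations = 1

[1] P0: store L3 := 43 | P0:M(43), P1:I | bus: BusRdX
[2] P0: store L4 := 25 | P0:M(25), P1:I | bus: BusRdX
[3] P0: load  L6 | P0:E(30), P1:I | bus: BusRd
[4] P1: load  L5 | P0:I, P1:E(80) | bus: BusRd
[5] P0: store L6 := 68 | P0:M(68), P1:I | bus: none
[6] P1: store L1 := 28 | P0:I, P1:M(28) | bus: BusRdX
[7] P0: store L1 := 33 | P0:M(33), P1:I | bus: BusRdX,Flush
[8] P0: store L6 := 43 | P0:M(43), P1:I | bus: none
[9] P1: load  L5 | P0:I, P1:E(80) | bus: none
[10] P1: load  L5 | P0:I, P1:E(80) | bus: none
[11] P0: load  L0 | P0:E(80), P1:I | bus: BusRd
[12] P0: load  L4 | P0:M(25), P1:I | bus: none
[13] P1: store L6 := 72 | P0:I, P1:M(72) | bus: BusRdX,Flush
[14] P1: load  L0 | P0:S(80), P1:S(80) | bus: BusRd
[15] P0: load  L1 | P0:M(33), P1:I | bus: none
[16] P0: store L5 := 12 | P0:M(12), P1:I | bus: BusRdX
[17] P1: load  L4 | P0:S(25), P1:S(25) | bus: BusRd,Flush
[18] P0: store L3 := 87 | P0:M(87), P1:I | bus: none
[19] P0: load  L4 | P0:S(25), P1:S(25) | bus: none
[20] P0: store L5 := 40 | P0:M(40), P1:I | bus: none
[21] P0: load  L6 | P0:S(72), P1:S(72) | bus: BusRd,Flush
[22] P0: load  L0 | P0:S(80), P1:S(80) | bus: none
[23] P1: load  L3 | P0:S(87), P1:S(87) | bus: BusRd,Flush
[24] P0: load  L2 | P0:E(0), P1:I | bus: BusRd
[25] P1: load  L1 | P0:S(33), P1:S(33) | bus: BusRd,Flush
[26] P0: store L5 := 95 | P0:M(95), P1:I | bus: none
[27] P0: store L6 := 23 | P0:M(23), P1:I | bus: BusUpgr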